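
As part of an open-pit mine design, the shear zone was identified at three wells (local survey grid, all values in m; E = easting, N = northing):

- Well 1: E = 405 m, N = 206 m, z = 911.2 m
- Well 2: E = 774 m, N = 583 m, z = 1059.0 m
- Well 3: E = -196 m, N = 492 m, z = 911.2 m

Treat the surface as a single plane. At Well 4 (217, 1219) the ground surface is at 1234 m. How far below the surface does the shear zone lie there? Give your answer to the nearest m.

Two edge vectors: Well 1→Well 2 = (369, 377, 147.8), Well 1→Well 3 = (-601, 286, 0).
Normal n = (Well 1→Well 2) × (Well 1→Well 3) = (-42270.8, -88827.8, 332111).
So ∂z/∂E = −n_x/n_z = 0.12728 and ∂z/∂N = −n_y/n_z = 0.26746.
Intercept c from Well 1: 911.2 − 51.55 − 55.10 = 804.55.
At (217, 1219): z_contact = 27.6 + 326.0 + 804.55 = 1158.2 m.
Depth below ground = 1234 − 1158.2 = 76 m.

76 m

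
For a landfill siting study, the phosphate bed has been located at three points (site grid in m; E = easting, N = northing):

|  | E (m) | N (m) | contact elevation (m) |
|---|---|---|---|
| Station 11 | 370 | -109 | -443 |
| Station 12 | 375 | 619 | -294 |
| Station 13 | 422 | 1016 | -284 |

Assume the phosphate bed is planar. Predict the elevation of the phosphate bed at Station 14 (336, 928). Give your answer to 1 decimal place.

Two edge vectors: Station 11→Station 12 = (5, 728, 149), Station 11→Station 13 = (52, 1125, 159).
Normal n = (Station 11→Station 12) × (Station 11→Station 13) = (-51873, 6953, -32231).
So ∂z/∂E = −n_x/n_z = −1.609413 and ∂z/∂N = −n_y/n_z = 0.215724.
Intercept c from Station 11: -443 + 595.48 + 23.51 = 176.00.
At (336, 928): z = −540.8 + 200.2 + 176.00 = -164.6 m.

-164.6 m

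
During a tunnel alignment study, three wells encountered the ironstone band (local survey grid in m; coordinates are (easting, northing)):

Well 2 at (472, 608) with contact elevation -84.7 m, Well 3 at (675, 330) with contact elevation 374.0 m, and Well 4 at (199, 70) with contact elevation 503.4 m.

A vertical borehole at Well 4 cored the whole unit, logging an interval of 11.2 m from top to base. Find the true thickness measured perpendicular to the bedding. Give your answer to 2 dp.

6.52 m

Two edge vectors: Well 2→Well 3 = (203, -278, 458.7), Well 2→Well 4 = (-273, -538, 588.1).
Normal n = (Well 2→Well 3) × (Well 2→Well 4) = (83288.8, -244609.4, -185108).
So ∂z/∂E = −n_x/n_z = 0.44995 and ∂z/∂N = −n_y/n_z = −1.32144.
|∇z| = √(a²+b²) = 1.39594, so dip δ = arctan(1.39594) = 54.38°.
True thickness = vertical thickness × cos δ = 11.2 × cos 54.38° = 6.52 m.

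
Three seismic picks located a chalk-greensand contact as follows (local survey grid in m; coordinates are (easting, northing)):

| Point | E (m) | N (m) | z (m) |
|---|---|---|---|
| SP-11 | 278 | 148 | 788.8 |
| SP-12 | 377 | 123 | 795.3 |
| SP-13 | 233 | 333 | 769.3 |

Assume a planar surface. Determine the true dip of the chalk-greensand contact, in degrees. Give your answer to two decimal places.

Two edge vectors: SP-11→SP-12 = (99, -25, 6.5), SP-11→SP-13 = (-45, 185, -19.5).
Normal n = (SP-11→SP-12) × (SP-11→SP-13) = (-715, 1638, 17190).
So ∂z/∂E = −n_x/n_z = 0.04159 and ∂z/∂N = −n_y/n_z = −0.09529.
Gradient magnitude |∇z| = √(a² + b²) = √(0.00173 + 0.00908) = 0.10397.
True dip = arctan(0.10397) = 5.94°, dipping toward NNW (azimuth ≈ 336°).

5.94°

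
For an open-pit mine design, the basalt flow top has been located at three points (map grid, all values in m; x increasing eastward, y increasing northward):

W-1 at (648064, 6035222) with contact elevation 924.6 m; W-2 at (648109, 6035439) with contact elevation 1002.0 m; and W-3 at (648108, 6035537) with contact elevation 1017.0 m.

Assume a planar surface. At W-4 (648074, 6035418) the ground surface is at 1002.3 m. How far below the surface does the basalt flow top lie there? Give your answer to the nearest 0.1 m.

Two edge vectors: W-1→W-2 = (45, 217, 77.4), W-1→W-3 = (44, 315, 92.4).
Normal n = (W-1→W-2) × (W-1→W-3) = (-4330.2, -752.4, 4627).
So ∂z/∂x = −n_x/n_z = 0.935854766 and ∂z/∂y = −n_y/n_z = 0.162610763.
Intercept c from W-1: 924.6 − 606493.78 − 981392.05 = −1586961.24.
At (648074, 6035418): z_contact = 606503.14 + 981423.93 − 1586961.24 = 965.83 m.
Depth below ground = 1002.3 − 965.83 = 36.5 m.

36.5 m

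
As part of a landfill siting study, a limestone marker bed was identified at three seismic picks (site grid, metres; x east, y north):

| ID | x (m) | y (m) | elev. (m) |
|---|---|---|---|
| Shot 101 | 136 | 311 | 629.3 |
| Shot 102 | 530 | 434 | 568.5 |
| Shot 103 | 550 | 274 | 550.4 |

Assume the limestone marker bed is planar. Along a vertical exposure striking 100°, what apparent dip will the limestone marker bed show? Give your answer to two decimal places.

Two edge vectors: Shot 101→Shot 102 = (394, 123, -60.8), Shot 101→Shot 103 = (414, -37, -78.9).
Normal n = (Shot 101→Shot 102) × (Shot 101→Shot 103) = (-11954.3, 5915.4, -65500).
So ∂z/∂x = −n_x/n_z = −0.18251 and ∂z/∂y = −n_y/n_z = 0.09031.
Unit vector along 100° is (sin 100°, cos 100°) = (0.9848, -0.1736).
Slope in that direction = a·(0.9848) + b·(-0.1736) = −0.19542.
Apparent dip = arctan|0.19542| = 11.06° (true dip is 11.5°, so apparent ≤ true as expected).

11.06°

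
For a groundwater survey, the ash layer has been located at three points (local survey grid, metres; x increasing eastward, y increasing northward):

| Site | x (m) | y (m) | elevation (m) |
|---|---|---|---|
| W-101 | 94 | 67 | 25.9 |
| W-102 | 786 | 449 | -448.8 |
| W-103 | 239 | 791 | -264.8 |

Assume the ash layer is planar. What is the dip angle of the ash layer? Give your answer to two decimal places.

30.99°

Let the plane be z = a·x + b·y + c.
W-102−W-101: 692a + 382b = −474.7;  W-103−W-101: 145a + 724b = −290.7.
Solving gives a = −0.52205, b = −0.29696.
Gradient magnitude |∇z| = √(a² + b²) = √(0.27254 + 0.08819) = 0.60060.
True dip = arctan(0.60060) = 30.99°, dipping toward ENE (azimuth ≈ 060°).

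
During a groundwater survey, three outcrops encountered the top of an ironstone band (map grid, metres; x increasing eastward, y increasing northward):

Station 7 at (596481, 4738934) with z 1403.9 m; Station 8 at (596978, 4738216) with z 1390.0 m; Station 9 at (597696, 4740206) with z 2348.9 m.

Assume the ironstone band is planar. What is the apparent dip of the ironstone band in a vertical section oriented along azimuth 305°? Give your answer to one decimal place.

9.9°

Two edge vectors: Station 7→Station 8 = (497, -718, -13.9), Station 7→Station 9 = (1215, 1272, 945).
Normal n = (Station 7→Station 8) × (Station 7→Station 9) = (-660829.2, -486553.5, 1504554).
So ∂z/∂x = −n_x/n_z = 0.43922 and ∂z/∂y = −n_y/n_z = 0.32339.
Unit vector along 305° is (sin 305°, cos 305°) = (-0.8192, 0.5736).
Slope in that direction = a·(-0.8192) + b·(0.5736) = −0.17430.
Apparent dip = arctan|0.17430| = 9.9° (true dip is 28.6°, so apparent ≤ true as expected).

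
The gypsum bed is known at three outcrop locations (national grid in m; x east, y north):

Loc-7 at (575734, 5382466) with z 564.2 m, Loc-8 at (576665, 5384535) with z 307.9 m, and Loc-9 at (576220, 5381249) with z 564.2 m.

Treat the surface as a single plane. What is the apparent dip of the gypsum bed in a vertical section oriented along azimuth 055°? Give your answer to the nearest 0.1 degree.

8.7°

Let the plane be z = a·x + b·y + c.
Loc-8−Loc-7: 931a + 2069b = −256.3;  Loc-9−Loc-7: 486a − 1217b = 0.
Solving gives a = −0.14585, b = −0.05825.
Unit vector along 055° is (sin 55°, cos 55°) = (0.8192, 0.5736).
Slope in that direction = a·(0.8192) + b·(0.5736) = −0.15288.
Apparent dip = arctan|0.15288| = 8.7° (true dip is 8.9°, so apparent ≤ true as expected).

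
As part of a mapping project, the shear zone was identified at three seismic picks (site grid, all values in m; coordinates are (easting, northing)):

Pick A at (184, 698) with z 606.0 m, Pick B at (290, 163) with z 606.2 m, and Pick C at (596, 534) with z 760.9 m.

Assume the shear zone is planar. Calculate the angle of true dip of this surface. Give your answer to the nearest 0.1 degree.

22.6°

Two edge vectors: Pick A→Pick B = (106, -535, 0.2), Pick A→Pick C = (412, -164, 154.9).
Normal n = (Pick A→Pick B) × (Pick A→Pick C) = (-82838.7, -16337, 203036).
So ∂z/∂E = −n_x/n_z = 0.40800 and ∂z/∂N = −n_y/n_z = 0.08046.
Gradient magnitude |∇z| = √(a² + b²) = √(0.16646 + 0.00647) = 0.41586.
True dip = arctan(0.41586) = 22.6°, dipping toward W (azimuth ≈ 259°).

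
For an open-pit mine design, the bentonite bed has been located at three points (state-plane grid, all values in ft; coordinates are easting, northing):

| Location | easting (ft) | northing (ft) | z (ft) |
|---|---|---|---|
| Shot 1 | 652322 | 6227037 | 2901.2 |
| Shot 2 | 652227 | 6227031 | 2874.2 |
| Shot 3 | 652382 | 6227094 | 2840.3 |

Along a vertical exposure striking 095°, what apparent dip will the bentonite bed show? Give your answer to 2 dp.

Two edge vectors: Shot 1→Shot 2 = (-95, -6, -27), Shot 1→Shot 3 = (60, 57, -60.9).
Normal n = (Shot 1→Shot 2) × (Shot 1→Shot 3) = (1904.4, -7405.5, -5055).
So ∂z/∂easting = −n_x/n_z = 0.37674 and ∂z/∂northing = −n_y/n_z = −1.46499.
Unit vector along 095° is (sin 95°, cos 95°) = (0.9962, -0.0872).
Slope in that direction = a·(0.9962) + b·(-0.0872) = 0.50298.
Apparent dip = arctan|0.50298| = 26.70° (true dip is 56.5°, so apparent ≤ true as expected).

26.70°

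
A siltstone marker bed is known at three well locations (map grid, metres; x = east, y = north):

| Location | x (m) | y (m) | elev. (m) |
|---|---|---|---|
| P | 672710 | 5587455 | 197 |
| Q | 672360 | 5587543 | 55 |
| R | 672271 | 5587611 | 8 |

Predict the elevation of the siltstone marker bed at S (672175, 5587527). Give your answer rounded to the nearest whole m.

Let the plane be z = a·x + b·y + c.
Q−P: −350a + 88b = −142;  R−P: −439a + 156b = −189.
Solving gives a = 0.34569138, b = −0.23872745.
Then c = 197 − a·672710 − b·5587455 = 1101525.86.
At (672175, 5587527): z = 232365.1 − 1333896.1 + 1101525.86 = -5.1 m.

-5 m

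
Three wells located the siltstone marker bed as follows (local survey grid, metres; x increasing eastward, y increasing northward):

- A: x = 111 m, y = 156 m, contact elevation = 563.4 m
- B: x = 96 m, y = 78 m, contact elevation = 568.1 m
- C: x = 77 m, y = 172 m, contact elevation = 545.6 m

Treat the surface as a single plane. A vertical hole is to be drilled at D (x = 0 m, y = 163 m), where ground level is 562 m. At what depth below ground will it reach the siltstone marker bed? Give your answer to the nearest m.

50 m

Two edge vectors: A→B = (-15, -78, 4.7), A→C = (-34, 16, -17.8).
Normal n = (A→B) × (A→C) = (1313.2, -426.8, -2892).
So ∂z/∂x = −n_x/n_z = 0.45408 and ∂z/∂y = −n_y/n_z = −0.14758.
Intercept c from A: 563.4 − 50.40 + 23.02 = 536.02.
At (0, 163): z_contact = 0.0 − 24.1 + 536.02 = 512.0 m.
Depth below ground = 562 − 512.0 = 50 m.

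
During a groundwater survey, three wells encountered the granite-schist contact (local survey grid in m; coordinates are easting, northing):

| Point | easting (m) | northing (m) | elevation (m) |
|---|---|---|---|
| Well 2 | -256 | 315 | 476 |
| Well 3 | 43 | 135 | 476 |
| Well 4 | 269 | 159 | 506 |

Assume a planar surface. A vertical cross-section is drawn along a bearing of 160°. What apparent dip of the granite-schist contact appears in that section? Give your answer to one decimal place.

7.8°

Let the plane be z = a·easting + b·northing + c.
Well 3−Well 2: 299a − 180b = 0;  Well 4−Well 2: 525a − 156b = 30.
Solving gives a = 0.11284, b = 0.18744.
Unit vector along 160° is (sin 160°, cos 160°) = (0.3420, -0.9397).
Slope in that direction = a·(0.3420) + b·(-0.9397) = −0.13754.
Apparent dip = arctan|0.13754| = 7.8° (true dip is 12.3°, so apparent ≤ true as expected).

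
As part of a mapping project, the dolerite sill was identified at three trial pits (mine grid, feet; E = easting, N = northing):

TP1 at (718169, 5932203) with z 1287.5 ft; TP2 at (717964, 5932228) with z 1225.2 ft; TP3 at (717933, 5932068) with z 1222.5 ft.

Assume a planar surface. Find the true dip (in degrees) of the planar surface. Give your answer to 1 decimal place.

16.8°

Let the plane be z = a·E + b·N + c.
TP2−TP1: −205a + 25b = −62.3;  TP3−TP1: −236a − 135b = −65.
Solving gives a = 0.29890, b = −0.04104.
Gradient magnitude |∇z| = √(a² + b²) = √(0.08934 + 0.00168) = 0.30170.
True dip = arctan(0.30170) = 16.8°, dipping toward W (azimuth ≈ 278°).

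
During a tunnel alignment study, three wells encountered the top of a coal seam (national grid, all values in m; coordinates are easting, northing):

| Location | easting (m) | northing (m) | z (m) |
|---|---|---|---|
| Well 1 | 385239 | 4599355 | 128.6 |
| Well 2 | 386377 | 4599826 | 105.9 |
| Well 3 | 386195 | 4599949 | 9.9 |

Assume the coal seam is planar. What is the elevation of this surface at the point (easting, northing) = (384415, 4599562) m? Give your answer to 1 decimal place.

-130.3 m

Two edge vectors: Well 1→Well 2 = (1138, 471, -22.7), Well 1→Well 3 = (956, 594, -118.7).
Normal n = (Well 1→Well 2) × (Well 1→Well 3) = (-42423.9, 113379.4, 225696).
So ∂z/∂easting = −n_x/n_z = 0.187969215 and ∂z/∂northing = −n_y/n_z = −0.502354495.
Intercept c from Well 1: 128.6 − 72413.07 + 2310506.66 = 2238222.18.
At (384415, 4599562): z = 72258.2 − 2310610.6 + 2238222.18 = -130.3 m.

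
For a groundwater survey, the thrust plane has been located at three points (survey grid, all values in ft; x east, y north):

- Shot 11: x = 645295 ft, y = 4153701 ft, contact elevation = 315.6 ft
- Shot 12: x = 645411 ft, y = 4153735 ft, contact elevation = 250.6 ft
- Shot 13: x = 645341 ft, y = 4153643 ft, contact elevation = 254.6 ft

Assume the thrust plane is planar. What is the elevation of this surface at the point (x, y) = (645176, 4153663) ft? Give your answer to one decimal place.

380.7 ft

Let the plane be z = a·x + b·y + c.
Shot 12−Shot 11: 116a + 34b = −65;  Shot 13−Shot 11: 46a − 58b = −61.
Solving gives a = −0.704775687, b = 0.492764110.
Then c = 315.6 − a·645295 − b·4153701 = −1591690.95.
At (645176, 4153663): z = −454704.4 + 2046776.1 − 1591690.95 = 380.7 ft.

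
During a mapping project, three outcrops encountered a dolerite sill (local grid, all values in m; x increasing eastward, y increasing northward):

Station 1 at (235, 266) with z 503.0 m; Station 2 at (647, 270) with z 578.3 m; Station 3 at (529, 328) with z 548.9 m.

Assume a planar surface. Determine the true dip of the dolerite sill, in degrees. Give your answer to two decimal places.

Two edge vectors: Station 1→Station 2 = (412, 4, 75.3), Station 1→Station 3 = (294, 62, 45.9).
Normal n = (Station 1→Station 2) × (Station 1→Station 3) = (-4485, 3227.4, 24368).
So ∂z/∂x = −n_x/n_z = 0.18405 and ∂z/∂y = −n_y/n_z = −0.13244.
Gradient magnitude |∇z| = √(a² + b²) = √(0.03388 + 0.01754) = 0.22675.
True dip = arctan(0.22675) = 12.78°, dipping toward NW (azimuth ≈ 306°).

12.78°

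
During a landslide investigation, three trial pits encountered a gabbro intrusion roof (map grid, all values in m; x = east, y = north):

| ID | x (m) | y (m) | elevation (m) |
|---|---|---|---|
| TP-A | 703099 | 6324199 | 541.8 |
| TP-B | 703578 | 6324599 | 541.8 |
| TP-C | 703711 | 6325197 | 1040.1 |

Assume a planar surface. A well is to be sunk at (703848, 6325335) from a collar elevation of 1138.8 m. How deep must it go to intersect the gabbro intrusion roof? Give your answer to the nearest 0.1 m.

Let the plane be z = a·x + b·y + c.
TP-B−TP-A: 479a + 400b = 0;  TP-C−TP-A: 612a + 998b = 498.3.
Solving gives a = −0.854563072, b = 1.023339279.
Then c = 541.8 − a·703099 − b·6324199 = −5870417.00.
At (703848, 6325335): z_contact = −601482.51 + 6472963.76 − 5870417.00 = 1064.25 m.
Depth below ground = 1138.8 − 1064.25 = 74.6 m.

74.6 m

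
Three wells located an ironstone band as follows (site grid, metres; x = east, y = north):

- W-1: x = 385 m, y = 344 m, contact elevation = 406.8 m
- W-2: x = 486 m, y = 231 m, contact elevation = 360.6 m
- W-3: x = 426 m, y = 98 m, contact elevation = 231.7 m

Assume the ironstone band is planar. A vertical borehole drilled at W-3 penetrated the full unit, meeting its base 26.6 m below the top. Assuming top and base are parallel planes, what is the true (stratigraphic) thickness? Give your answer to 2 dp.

Let the plane be z = a·x + b·y + c.
W-2−W-1: 101a − 113b = −46.2;  W-3−W-1: 41a − 246b = −175.1.
Solving gives a = 0.41662, b = 0.78122.
|∇z| = √(a²+b²) = 0.88537, so dip δ = arctan(0.88537) = 41.52°.
True thickness = vertical thickness × cos δ = 26.6 × cos 41.52° = 19.92 m.

19.92 m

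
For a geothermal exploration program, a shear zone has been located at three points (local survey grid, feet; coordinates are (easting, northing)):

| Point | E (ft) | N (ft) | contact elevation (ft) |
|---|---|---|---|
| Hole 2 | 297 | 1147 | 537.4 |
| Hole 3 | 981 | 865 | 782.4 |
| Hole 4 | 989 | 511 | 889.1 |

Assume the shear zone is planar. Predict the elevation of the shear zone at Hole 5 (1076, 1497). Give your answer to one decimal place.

617.7 ft

Let the plane be z = a·E + b·N + c.
Hole 3−Hole 2: 684a − 282b = 245;  Hole 4−Hole 2: 692a − 636b = 351.7.
Solving gives a = 0.236121, b = −0.296076.
Then c = 537.4 − a·297 − b·1147 = 806.87.
At (1076, 1497): z = 254.1 − 443.2 + 806.87 = 617.7 ft.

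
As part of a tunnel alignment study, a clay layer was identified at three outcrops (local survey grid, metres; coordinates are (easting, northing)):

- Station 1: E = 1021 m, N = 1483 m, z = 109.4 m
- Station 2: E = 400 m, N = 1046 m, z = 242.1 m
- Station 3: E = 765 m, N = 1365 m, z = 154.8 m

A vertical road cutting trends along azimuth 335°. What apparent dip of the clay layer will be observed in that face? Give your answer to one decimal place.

5.1°

Two edge vectors: Station 1→Station 2 = (-621, -437, 132.7), Station 1→Station 3 = (-256, -118, 45.4).
Normal n = (Station 1→Station 2) × (Station 1→Station 3) = (-4181.2, -5777.8, -38594).
So ∂z/∂E = −n_x/n_z = −0.10834 and ∂z/∂N = −n_y/n_z = −0.14971.
Unit vector along 335° is (sin 335°, cos 335°) = (-0.4226, 0.9063).
Slope in that direction = a·(-0.4226) + b·(0.9063) = −0.08990.
Apparent dip = arctan|0.08990| = 5.1° (true dip is 10.5°, so apparent ≤ true as expected).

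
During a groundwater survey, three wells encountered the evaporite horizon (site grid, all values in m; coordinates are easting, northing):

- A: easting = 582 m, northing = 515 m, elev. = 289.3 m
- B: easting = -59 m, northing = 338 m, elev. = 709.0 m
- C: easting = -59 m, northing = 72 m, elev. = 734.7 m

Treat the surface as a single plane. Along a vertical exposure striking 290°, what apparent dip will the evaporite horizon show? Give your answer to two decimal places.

Let the plane be z = a·easting + b·northing + c.
B−A: −641a − 177b = 419.7;  C−A: −641a − 443b = 445.4.
Solving gives a = −0.62808, b = −0.09662.
Unit vector along 290° is (sin 290°, cos 290°) = (-0.9397, 0.3420).
Slope in that direction = a·(-0.9397) + b·(0.3420) = 0.55716.
Apparent dip = arctan|0.55716| = 29.12° (true dip is 32.4°, so apparent ≤ true as expected).

29.12°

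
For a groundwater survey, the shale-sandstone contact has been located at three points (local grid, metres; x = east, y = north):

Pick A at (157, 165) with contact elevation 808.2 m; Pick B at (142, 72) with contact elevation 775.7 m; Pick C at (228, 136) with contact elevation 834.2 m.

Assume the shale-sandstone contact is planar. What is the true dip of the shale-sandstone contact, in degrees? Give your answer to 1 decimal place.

Two edge vectors: Pick A→Pick B = (-15, -93, -32.5), Pick A→Pick C = (71, -29, 26).
Normal n = (Pick A→Pick B) × (Pick A→Pick C) = (-3360.5, -1917.5, 7038).
So ∂z/∂x = −n_x/n_z = 0.47748 and ∂z/∂y = −n_y/n_z = 0.27245.
Gradient magnitude |∇z| = √(a² + b²) = √(0.22799 + 0.07423) = 0.54974.
True dip = arctan(0.54974) = 28.8°, dipping toward WSW (azimuth ≈ 240°).

28.8°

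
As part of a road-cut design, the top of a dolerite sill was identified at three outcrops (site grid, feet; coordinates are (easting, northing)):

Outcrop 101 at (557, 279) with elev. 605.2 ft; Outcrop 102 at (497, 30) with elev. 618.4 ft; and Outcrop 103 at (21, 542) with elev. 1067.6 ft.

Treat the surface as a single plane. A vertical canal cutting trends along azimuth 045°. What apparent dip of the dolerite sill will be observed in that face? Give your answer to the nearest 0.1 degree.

Let the plane be z = a·E + b·N + c.
Outcrop 102−Outcrop 101: −60a − 249b = 13.2;  Outcrop 103−Outcrop 101: −536a + 263b = 462.4.
Solving gives a = −0.79473, b = 0.13849.
Unit vector along 045° is (sin 45°, cos 45°) = (0.7071, 0.7071).
Slope in that direction = a·(0.7071) + b·(0.7071) = −0.46403.
Apparent dip = arctan|0.46403| = 24.9° (true dip is 38.9°, so apparent ≤ true as expected).

24.9°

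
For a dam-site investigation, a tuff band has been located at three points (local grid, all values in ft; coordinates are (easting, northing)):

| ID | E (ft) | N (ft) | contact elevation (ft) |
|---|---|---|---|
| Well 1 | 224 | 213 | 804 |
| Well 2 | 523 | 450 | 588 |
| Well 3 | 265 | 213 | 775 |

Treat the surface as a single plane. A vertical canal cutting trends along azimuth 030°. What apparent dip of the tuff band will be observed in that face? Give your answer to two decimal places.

20.31°

Two edge vectors: Well 1→Well 2 = (299, 237, -216), Well 1→Well 3 = (41, 0, -29).
Normal n = (Well 1→Well 2) × (Well 1→Well 3) = (-6873, -185, -9717).
So ∂z/∂E = −n_x/n_z = −0.70732 and ∂z/∂N = −n_y/n_z = −0.01904.
Unit vector along 030° is (sin 30°, cos 30°) = (0.5000, 0.8660).
Slope in that direction = a·(0.5000) + b·(0.8660) = −0.37015.
Apparent dip = arctan|0.37015| = 20.31° (true dip is 35.3°, so apparent ≤ true as expected).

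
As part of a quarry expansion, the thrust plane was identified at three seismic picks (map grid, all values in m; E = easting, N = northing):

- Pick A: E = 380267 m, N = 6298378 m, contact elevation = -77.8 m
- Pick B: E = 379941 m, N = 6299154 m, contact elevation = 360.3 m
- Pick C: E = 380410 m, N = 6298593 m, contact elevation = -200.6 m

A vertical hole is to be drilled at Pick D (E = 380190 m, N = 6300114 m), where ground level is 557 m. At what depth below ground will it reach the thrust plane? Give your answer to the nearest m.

337 m

Let the plane be z = a·E + b·N + c.
Pick B−Pick A: −326a + 776b = 438.1;  Pick C−Pick A: 143a + 215b = −122.8.
Solving gives a = −1.04653923, b = 0.12490749.
Then c = -77.8 − a·380267 − b·6298378 = −388828.04.
At (380190, 6300114): z_contact = −397883.8 + 786931.4 − 388828.04 = 219.6 m.
Depth below ground = 557 − 219.6 = 337 m.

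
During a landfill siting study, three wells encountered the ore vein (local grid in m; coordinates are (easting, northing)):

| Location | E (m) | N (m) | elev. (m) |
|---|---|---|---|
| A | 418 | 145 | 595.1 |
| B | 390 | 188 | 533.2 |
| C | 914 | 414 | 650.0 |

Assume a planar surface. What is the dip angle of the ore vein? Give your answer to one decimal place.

50.3°

Two edge vectors: A→B = (-28, 43, -61.9), A→C = (496, 269, 54.9).
Normal n = (A→B) × (A→C) = (19011.8, -29165.2, -28860).
So ∂z/∂E = −n_x/n_z = 0.65876 and ∂z/∂N = −n_y/n_z = −1.01058.
Gradient magnitude |∇z| = √(a² + b²) = √(0.43396 + 1.02126) = 1.20633.
True dip = arctan(1.20633) = 50.3°, dipping toward NNW (azimuth ≈ 327°).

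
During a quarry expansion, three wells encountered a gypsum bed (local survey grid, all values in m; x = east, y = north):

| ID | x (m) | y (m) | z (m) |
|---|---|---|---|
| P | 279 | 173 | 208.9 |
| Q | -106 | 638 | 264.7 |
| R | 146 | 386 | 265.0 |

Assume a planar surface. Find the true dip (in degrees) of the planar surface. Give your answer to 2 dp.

44.87°

Let the plane be z = a·x + b·y + c.
Q−P: −385a + 465b = 55.8;  R−P: −133a + 213b = 56.1.
Solving gives a = 0.70442, b = 0.70323.
Gradient magnitude |∇z| = √(a² + b²) = √(0.49621 + 0.49453) = 0.99536.
True dip = arctan(0.99536) = 44.87°, dipping toward SW (azimuth ≈ 225°).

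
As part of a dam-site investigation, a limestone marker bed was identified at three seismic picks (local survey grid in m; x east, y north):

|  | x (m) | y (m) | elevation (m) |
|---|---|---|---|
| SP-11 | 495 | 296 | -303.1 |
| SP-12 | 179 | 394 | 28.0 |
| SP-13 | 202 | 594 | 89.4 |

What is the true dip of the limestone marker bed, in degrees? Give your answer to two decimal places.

45.23°

Two edge vectors: SP-11→SP-12 = (-316, 98, 331.1), SP-11→SP-13 = (-293, 298, 392.5).
Normal n = (SP-11→SP-12) × (SP-11→SP-13) = (-60202.8, 27017.7, -65454).
So ∂z/∂x = −n_x/n_z = −0.91977 and ∂z/∂y = −n_y/n_z = 0.41277.
Gradient magnitude |∇z| = √(a² + b²) = √(0.84598 + 0.17038) = 1.00815.
True dip = arctan(1.00815) = 45.23°, dipping toward ESE (azimuth ≈ 114°).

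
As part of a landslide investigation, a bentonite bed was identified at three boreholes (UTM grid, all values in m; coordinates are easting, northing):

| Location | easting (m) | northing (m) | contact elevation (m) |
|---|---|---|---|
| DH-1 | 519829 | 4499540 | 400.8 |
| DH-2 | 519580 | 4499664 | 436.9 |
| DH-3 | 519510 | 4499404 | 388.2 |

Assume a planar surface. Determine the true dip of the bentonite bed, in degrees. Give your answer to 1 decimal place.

11.6°

Let the plane be z = a·easting + b·northing + c.
DH-2−DH-1: −249a + 124b = 36.1;  DH-3−DH-1: −319a − 136b = −12.6.
Solving gives a = −0.04559, b = 0.19958.
Gradient magnitude |∇z| = √(a² + b²) = √(0.00208 + 0.03983) = 0.20472.
True dip = arctan(0.20472) = 11.6°, dipping toward SSE (azimuth ≈ 167°).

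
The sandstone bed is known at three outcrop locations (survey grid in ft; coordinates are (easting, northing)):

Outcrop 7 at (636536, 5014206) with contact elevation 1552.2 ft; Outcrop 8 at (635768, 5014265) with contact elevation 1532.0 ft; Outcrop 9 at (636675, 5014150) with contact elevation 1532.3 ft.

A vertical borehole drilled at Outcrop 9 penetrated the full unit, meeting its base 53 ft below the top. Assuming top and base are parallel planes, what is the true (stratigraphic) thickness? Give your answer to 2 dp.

Let the plane be z = a·E + b·N + c.
Outcrop 8−Outcrop 7: −768a + 59b = −20.2;  Outcrop 9−Outcrop 7: 139a − 56b = −19.9.
Solving gives a = 0.06623, b = 0.51975.
|∇z| = √(a²+b²) = 0.52395, so dip δ = arctan(0.52395) = 27.65°.
True thickness = vertical thickness × cos δ = 53 × cos 27.65° = 46.95 ft.

46.95 ft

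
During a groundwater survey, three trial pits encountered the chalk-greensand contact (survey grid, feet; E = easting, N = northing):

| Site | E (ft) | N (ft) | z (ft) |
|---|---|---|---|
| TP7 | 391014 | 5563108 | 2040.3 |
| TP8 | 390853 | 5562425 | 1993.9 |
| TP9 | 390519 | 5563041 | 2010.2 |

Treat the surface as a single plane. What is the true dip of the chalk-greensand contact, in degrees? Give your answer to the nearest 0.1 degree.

Two edge vectors: TP7→TP8 = (-161, -683, -46.4), TP7→TP9 = (-495, -67, -30.1).
Normal n = (TP7→TP8) × (TP7→TP9) = (17449.5, 18121.9, -327298).
So ∂z/∂E = −n_x/n_z = 0.05331 and ∂z/∂N = −n_y/n_z = 0.05537.
Gradient magnitude |∇z| = √(a² + b²) = √(0.00284 + 0.00307) = 0.07686.
True dip = arctan(0.07686) = 4.4°, dipping toward SW (azimuth ≈ 224°).

4.4°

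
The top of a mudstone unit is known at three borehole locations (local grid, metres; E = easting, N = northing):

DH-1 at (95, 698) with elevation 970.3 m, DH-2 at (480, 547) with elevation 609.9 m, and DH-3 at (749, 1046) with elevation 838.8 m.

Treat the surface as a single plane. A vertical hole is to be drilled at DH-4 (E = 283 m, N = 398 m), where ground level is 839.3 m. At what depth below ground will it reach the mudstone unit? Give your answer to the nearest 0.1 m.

224.9 m

Two edge vectors: DH-1→DH-2 = (385, -151, -360.4), DH-1→DH-3 = (654, 348, -131.5).
Normal n = (DH-1→DH-2) × (DH-1→DH-3) = (145275.7, -185074.1, 232734).
So ∂z/∂E = −n_x/n_z = −0.624213 and ∂z/∂N = −n_y/n_z = 0.795217.
Intercept c from DH-1: 970.3 + 59.30 − 555.06 = 474.54.
At (283, 398): z_contact = −176.65 + 316.50 + 474.54 = 614.38 m.
Depth below ground = 839.3 − 614.38 = 224.9 m.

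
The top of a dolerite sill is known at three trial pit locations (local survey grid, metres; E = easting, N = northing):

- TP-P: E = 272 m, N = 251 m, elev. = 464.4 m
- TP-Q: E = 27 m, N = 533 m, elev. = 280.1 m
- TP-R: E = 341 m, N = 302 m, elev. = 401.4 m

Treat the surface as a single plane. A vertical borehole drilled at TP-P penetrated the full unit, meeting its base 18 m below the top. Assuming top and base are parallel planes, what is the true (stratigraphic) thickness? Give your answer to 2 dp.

Let the plane be z = a·E + b·N + c.
TP-Q−TP-P: −245a + 282b = −184.3;  TP-R−TP-P: 69a + 51b = −63.
Solving gives a = −0.26184, b = −0.88103.
|∇z| = √(a²+b²) = 0.91912, so dip δ = arctan(0.91912) = 42.59°.
True thickness = vertical thickness × cos δ = 18 × cos 42.59° = 13.25 m.

13.25 m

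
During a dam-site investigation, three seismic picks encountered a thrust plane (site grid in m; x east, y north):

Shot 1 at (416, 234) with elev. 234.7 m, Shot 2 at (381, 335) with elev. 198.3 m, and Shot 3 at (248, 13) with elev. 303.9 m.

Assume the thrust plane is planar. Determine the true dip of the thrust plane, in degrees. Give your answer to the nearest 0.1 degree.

19.2°

Two edge vectors: Shot 1→Shot 2 = (-35, 101, -36.4), Shot 1→Shot 3 = (-168, -221, 69.2).
Normal n = (Shot 1→Shot 2) × (Shot 1→Shot 3) = (-1055.2, 8537.2, 24703).
So ∂z/∂x = −n_x/n_z = 0.04272 and ∂z/∂y = −n_y/n_z = −0.34559.
Gradient magnitude |∇z| = √(a² + b²) = √(0.00182 + 0.11943) = 0.34822.
True dip = arctan(0.34822) = 19.2°, dipping toward N (azimuth ≈ 353°).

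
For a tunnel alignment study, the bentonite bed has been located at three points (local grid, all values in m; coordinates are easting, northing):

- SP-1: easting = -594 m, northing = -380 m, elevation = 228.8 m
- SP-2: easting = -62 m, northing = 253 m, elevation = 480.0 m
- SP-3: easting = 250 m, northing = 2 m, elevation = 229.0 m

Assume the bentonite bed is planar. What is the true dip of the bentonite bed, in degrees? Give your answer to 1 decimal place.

Let the plane be z = a·easting + b·northing + c.
SP-2−SP-1: 532a + 633b = 251.2;  SP-3−SP-1: 844a + 382b = 0.2.
Solving gives a = −0.28950, b = 0.64015.
Gradient magnitude |∇z| = √(a² + b²) = √(0.08381 + 0.40979) = 0.70256.
True dip = arctan(0.70256) = 35.1°, dipping toward SSE (azimuth ≈ 156°).

35.1°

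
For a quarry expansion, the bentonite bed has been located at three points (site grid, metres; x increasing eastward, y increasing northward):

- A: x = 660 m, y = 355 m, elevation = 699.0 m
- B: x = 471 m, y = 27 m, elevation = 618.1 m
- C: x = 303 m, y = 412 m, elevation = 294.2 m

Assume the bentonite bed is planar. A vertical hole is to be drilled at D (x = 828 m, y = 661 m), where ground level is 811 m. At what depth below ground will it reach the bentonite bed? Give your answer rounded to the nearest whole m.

45 m

Let the plane be z = a·x + b·y + c.
B−A: −189a − 328b = −80.9;  C−A: −357a + 57b = −404.8.
Solving gives a = 1.07443, b = −0.37246.
Then c = 699 − a·660 − b·355 = 122.10.
At (828, 661): z_contact = 889.6 − 246.2 + 122.10 = 765.5 m.
Depth below ground = 811 − 765.5 = 45 m.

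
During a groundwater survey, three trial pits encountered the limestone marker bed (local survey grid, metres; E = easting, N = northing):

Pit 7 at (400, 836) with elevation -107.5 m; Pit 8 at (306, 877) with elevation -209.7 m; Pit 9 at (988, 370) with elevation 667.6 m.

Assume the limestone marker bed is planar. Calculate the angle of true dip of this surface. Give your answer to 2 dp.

Let the plane be z = a·E + b·N + c.
Pit 8−Pit 7: −94a + 41b = −102.2;  Pit 9−Pit 7: 588a − 466b = 775.1.
Solving gives a = 0.80453, b = −0.64814.
Gradient magnitude |∇z| = √(a² + b²) = √(0.64727 + 0.42009) = 1.03313.
True dip = arctan(1.03313) = 45.93°, dipping toward NW (azimuth ≈ 309°).

45.93°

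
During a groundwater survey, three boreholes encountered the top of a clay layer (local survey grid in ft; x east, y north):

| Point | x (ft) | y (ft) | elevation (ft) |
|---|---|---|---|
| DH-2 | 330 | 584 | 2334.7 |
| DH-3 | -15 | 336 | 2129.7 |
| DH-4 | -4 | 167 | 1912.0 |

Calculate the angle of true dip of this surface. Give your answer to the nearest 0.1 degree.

Let the plane be z = a·x + b·y + c.
DH-3−DH-2: −345a − 248b = −205;  DH-4−DH-2: −334a − 417b = −422.7.
Solving gives a = −0.31695, b = 1.26754.
Gradient magnitude |∇z| = √(a² + b²) = √(0.10046 + 1.60665) = 1.30656.
True dip = arctan(1.30656) = 52.6°, dipping toward SSE (azimuth ≈ 166°).

52.6°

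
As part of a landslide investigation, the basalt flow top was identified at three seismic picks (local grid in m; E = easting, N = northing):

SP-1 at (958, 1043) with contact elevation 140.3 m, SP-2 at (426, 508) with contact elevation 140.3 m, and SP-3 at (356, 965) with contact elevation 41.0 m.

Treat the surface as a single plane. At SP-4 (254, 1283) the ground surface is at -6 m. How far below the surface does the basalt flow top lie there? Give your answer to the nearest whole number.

32 m

Two edge vectors: SP-1→SP-2 = (-532, -535, 0), SP-1→SP-3 = (-602, -78, -99.3).
Normal n = (SP-1→SP-2) × (SP-1→SP-3) = (53125.5, -52827.6, -280574).
So ∂z/∂E = −n_x/n_z = 0.18935 and ∂z/∂N = −n_y/n_z = −0.18828.
Intercept c from SP-1: 140.3 − 181.39 + 196.38 = 155.29.
At (254, 1283): z_contact = 48.1 − 241.6 + 155.29 = -38.2 m.
Depth below ground = -6 − (-38.2) = 32 m.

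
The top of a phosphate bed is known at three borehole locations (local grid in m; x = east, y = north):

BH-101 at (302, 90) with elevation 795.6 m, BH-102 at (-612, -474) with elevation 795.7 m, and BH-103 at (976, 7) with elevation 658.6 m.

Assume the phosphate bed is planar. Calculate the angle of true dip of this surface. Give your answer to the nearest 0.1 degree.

Let the plane be z = a·x + b·y + c.
BH-102−BH-101: −914a − 564b = 0.1;  BH-103−BH-101: 674a − 83b = −137.
Solving gives a = −0.16947, b = 0.27445.
Gradient magnitude |∇z| = √(a² + b²) = √(0.02872 + 0.07533) = 0.32256.
True dip = arctan(0.32256) = 17.9°, dipping toward SSE (azimuth ≈ 148°).

17.9°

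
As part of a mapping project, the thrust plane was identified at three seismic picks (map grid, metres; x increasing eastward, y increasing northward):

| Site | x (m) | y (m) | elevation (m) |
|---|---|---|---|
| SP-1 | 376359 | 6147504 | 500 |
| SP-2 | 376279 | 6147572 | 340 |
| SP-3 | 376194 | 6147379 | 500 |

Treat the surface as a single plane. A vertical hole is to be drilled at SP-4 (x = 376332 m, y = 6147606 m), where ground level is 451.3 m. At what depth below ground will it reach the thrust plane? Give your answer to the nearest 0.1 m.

Let the plane be z = a·x + b·y + c.
SP-2−SP-1: −80a + 68b = −160;  SP-3−SP-1: −165a − 125b = 0.
Solving gives a = 0.942507069, b = −1.244109331.
Then c = 500 − a·376359 − b·6147504 = 7293946.07.
At (376332, 6147606): z_contact = 354695.57 − 7648293.99 + 7293946.07 = 347.65 m.
Depth below ground = 451.3 − 347.65 = 103.6 m.

103.6 m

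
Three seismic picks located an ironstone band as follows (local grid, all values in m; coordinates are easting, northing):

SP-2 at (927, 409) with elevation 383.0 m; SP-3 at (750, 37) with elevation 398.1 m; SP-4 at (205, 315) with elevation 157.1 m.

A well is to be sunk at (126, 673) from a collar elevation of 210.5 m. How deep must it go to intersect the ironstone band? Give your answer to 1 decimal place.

152.5 m

Let the plane be z = a·easting + b·northing + c.
SP-3−SP-2: −177a − 372b = 15.1;  SP-4−SP-2: −722a − 94b = −225.9.
Solving gives a = 0.33918, b = −0.20197.
Then c = 383 − a·927 − b·409 = 151.19.
At (126, 673): z_contact = 42.74 − 135.93 + 151.19 = 58.00 m.
Depth below ground = 210.5 − 58.00 = 152.5 m.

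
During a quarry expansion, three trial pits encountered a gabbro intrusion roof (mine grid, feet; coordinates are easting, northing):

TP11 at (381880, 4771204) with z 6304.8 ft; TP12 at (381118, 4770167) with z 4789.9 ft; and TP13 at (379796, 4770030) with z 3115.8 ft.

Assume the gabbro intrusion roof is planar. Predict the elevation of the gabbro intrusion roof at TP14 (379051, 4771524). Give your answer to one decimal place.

3074.3 ft

Two edge vectors: TP11→TP12 = (-762, -1037, -1514.9), TP11→TP13 = (-2084, -1174, -3189).
Normal n = (TP11→TP12) × (TP11→TP13) = (1528500.4, 727033.6, -1266520).
So ∂z/∂easting = −n_x/n_z = 1.206850583 and ∂z/∂northing = −n_y/n_z = 0.574040363.
Intercept c from TP11: 6304.8 − 460872.10 − 2738863.67 = −3193430.97.
At (379051, 4771524): z = 457457.9 + 2739047.4 − 3193430.97 = 3074.3 ft.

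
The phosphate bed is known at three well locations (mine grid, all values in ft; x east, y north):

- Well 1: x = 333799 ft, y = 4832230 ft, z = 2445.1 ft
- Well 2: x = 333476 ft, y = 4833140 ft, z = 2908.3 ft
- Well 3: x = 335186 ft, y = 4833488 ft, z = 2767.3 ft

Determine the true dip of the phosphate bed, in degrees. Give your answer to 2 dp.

Two edge vectors: Well 1→Well 2 = (-323, 910, 463.2), Well 1→Well 3 = (1387, 1258, 322.2).
Normal n = (Well 1→Well 2) × (Well 1→Well 3) = (-289503.6, 746529, -1668504).
So ∂z/∂x = −n_x/n_z = −0.17351 and ∂z/∂y = −n_y/n_z = 0.44742.
Gradient magnitude |∇z| = √(a² + b²) = √(0.03011 + 0.20019) = 0.47989.
True dip = arctan(0.47989) = 25.64°, dipping toward SSE (azimuth ≈ 159°).

25.64°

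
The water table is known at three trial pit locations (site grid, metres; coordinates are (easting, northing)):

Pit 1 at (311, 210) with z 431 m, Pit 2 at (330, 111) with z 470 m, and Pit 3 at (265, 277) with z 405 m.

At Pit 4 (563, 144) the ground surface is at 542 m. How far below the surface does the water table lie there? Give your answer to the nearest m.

88 m

Let the plane be z = a·E + b·N + c.
Pit 2−Pit 1: 19a − 99b = 39;  Pit 3−Pit 1: −46a + 67b = −26.
Solving gives a = −0.01189, b = −0.39622.
Then c = 431 − a·311 − b·210 = 517.90.
At (563, 144): z_contact = −6.7 − 57.1 + 517.90 = 454.2 m.
Depth below ground = 542 − 454.2 = 88 m.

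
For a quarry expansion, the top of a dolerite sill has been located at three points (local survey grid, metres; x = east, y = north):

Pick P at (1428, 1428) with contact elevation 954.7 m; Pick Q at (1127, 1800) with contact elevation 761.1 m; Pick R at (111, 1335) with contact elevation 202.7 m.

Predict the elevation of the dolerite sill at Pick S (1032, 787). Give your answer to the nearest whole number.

762 m

Two edge vectors: Pick P→Pick Q = (-301, 372, -193.6), Pick P→Pick R = (-1317, -93, -752).
Normal n = (Pick P→Pick Q) × (Pick P→Pick R) = (-297748.8, 28619.2, 517917).
So ∂z/∂x = −n_x/n_z = 0.57490 and ∂z/∂y = −n_y/n_z = −0.05526.
Intercept c from Pick P: 954.7 − 820.95 + 78.91 = 212.66.
At (1032, 787): z = 593.3 − 43.5 + 212.66 = 762.5 m.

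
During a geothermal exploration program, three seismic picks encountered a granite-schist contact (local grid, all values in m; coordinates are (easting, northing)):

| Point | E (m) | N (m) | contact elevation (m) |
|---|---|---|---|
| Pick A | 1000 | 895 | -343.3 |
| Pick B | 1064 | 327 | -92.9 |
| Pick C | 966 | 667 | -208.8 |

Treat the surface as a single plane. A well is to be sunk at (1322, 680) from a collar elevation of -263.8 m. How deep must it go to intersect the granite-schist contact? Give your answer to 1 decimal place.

154.3 m

Two edge vectors: Pick A→Pick B = (64, -568, 250.4), Pick A→Pick C = (-34, -228, 134.5).
Normal n = (Pick A→Pick B) × (Pick A→Pick C) = (-19304.8, -17121.6, -33904).
So ∂z/∂E = −n_x/n_z = −0.569396 and ∂z/∂N = −n_y/n_z = −0.505002.
Intercept c from Pick A: -343.3 + 569.40 + 451.98 = 678.07.
At (1322, 680): z_contact = −752.74 − 343.40 + 678.07 = -418.07 m.
Depth below ground = -263.8 − (-418.07) = 154.3 m.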